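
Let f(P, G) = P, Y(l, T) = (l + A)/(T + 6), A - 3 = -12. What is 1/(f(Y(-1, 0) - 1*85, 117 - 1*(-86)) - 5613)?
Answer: -3/17099 ≈ -0.00017545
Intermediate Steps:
A = -9 (A = 3 - 12 = -9)
Y(l, T) = (-9 + l)/(6 + T) (Y(l, T) = (l - 9)/(T + 6) = (-9 + l)/(6 + T))
1/(f(Y(-1, 0) - 1*85, 117 - 1*(-86)) - 5613) = 1/(((-9 - 1)/(6 + 0) - 1*85) - 5613) = 1/((-10/6 - 85) - 5613) = 1/(((⅙)*(-10) - 85) - 5613) = 1/((-5/3 - 85) - 5613) = 1/(-260/3 - 5613) = 1/(-17099/3) = -3/17099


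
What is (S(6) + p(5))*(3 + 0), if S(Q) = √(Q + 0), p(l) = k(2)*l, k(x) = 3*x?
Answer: 90 + 3*√6 ≈ 97.349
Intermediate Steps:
p(l) = 6*l (p(l) = (3*2)*l = 6*l)
S(Q) = √Q
(S(6) + p(5))*(3 + 0) = (√6 + 6*5)*(3 + 0) = (√6 + 30)*3 = (30 + √6)*3 = 90 + 3*√6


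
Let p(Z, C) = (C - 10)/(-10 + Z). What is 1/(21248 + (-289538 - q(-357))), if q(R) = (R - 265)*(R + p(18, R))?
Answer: -4/2075513 ≈ -1.9272e-6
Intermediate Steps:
p(Z, C) = (-10 + C)/(-10 + Z)
q(R) = (-265 + R)*(-5/4 + 9*R/8) (q(R) = (R - 265)*(R + (-10 + R)/(-10 + 18)) = (-265 + R)*(R + (-10 + R)/8) = (-265 + R)*(R + (-5/4 + R/8)) = (-265 + R)*(-5/4 + 9*R/8))
1/(21248 + (-289538 - q(-357))) = 1/(21248 + (-289538 - (1325/4 - 2395/8*(-357) + (9/8)*(-357)**2))) = 1/(21248 + (-289538 - (1325/4 + 855015/8 + (9/8)*127449))) = 1/(21248 + (-289538 - (1325/4 + 855015/8 + 1147041/8))) = 1/(21248 + (-289538 - 1*1002353/4)) = 1/(21248 + (-289538 - 1002353/4)) = 1/(21248 - 2160505/4) = 1/(-2075513/4) = -4/2075513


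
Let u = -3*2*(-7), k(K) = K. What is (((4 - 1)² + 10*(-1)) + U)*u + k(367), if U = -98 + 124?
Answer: 1417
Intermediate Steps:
u = 42 (u = -6*(-7) = 42)
U = 26
(((4 - 1)² + 10*(-1)) + U)*u + k(367) = (((4 - 1)² + 10*(-1)) + 26)*42 + 367 = ((3² - 10) + 26)*42 + 367 = ((9 - 10) + 26)*42 + 367 = (-1 + 26)*42 + 367 = 25*42 + 367 = 1050 + 367 = 1417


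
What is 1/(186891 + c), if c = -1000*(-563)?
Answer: 1/749891 ≈ 1.3335e-6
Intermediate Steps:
c = 563000
1/(186891 + c) = 1/(186891 + 563000) = 1/749891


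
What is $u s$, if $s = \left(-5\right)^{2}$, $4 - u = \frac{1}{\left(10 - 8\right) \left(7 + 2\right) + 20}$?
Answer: $\frac{3775}{38} \approx 99.342$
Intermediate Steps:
$u = \frac{151}{38}$ ($u = 4 - \frac{1}{\left(10 - 8\right) \left(7 + 2\right) + 20} = 4 - \frac{1}{2 \cdot 9 + 20} = 4 - \frac{1}{18 + 20} = 4 - \frac{1}{38} = \frac{151}{38} \approx 3.9737$)
$s = 25$
$u s = \frac{151}{38} \cdot 25 = \frac{3775}{38}$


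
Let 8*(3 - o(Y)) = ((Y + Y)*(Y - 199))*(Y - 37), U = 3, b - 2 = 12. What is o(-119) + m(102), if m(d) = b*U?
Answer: 1475883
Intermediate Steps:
b = 14 (b = 2 + 12 = 14)
o(Y) = 3 - Y*(-199 + Y)*(-37 + Y)/4 (o(Y) = 3 - (Y + Y)*(Y - 199)*(Y - 37)/8 = 3 - (2*Y)*(-199 + Y)*(-37 + Y)/8 = 3 - 2*Y*(-199 + Y)*(-37 + Y)/8 = 3 - Y*(-199 + Y)*(-37 + Y)/4)
m(d) = 42 (m(d) = 14*3 = 42)
o(-119) + m(102) = (3 + 59*(-119)² - 7363/4*(-119) - ¼*(-119)³) + 42 = (3 + 59*14161 + 876197/4 - ¼*(-1685159)) + 42 = (3 + 835499 + 876197/4 + 1685159/4) + 42 = 1475841 + 42 = 1475883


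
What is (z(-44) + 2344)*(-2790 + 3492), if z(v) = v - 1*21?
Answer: 1599858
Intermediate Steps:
z(v) = -21 + v (z(v) = v - 21 = -21 + v)
(z(-44) + 2344)*(-2790 + 3492) = ((-21 - 44) + 2344)*(-2790 + 3492) = (-65 + 2344)*702 = 2279*702 = 1599858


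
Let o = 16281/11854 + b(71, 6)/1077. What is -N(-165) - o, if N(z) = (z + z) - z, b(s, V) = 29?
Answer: 2088636667/12766758 ≈ 163.60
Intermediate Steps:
N(z) = z (N(z) = 2*z - z = z)
o = 17878403/12766758 (o = 16281/11854 + 29/1077 = 17878403/12766758 ≈ 1.4004)
-N(-165) - o = -1*(-165) - 1*17878403/12766758 = 165 - 17878403/12766758 = 2088636667/12766758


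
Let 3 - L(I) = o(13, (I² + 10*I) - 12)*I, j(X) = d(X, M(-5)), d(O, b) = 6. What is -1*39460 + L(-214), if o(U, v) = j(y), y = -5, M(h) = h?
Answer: -38173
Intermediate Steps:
j(X) = 6
o(U, v) = 6
L(I) = 3 - 6*I
-1*39460 + L(-214) = -1*39460 + (3 - 6*(-214)) = -39460 + (3 + 1284) = -39460 + 1287 = -38173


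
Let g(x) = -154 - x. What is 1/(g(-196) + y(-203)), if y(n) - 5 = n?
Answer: -1/156 ≈ -0.0064103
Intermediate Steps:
y(n) = 5 + n
1/(g(-196) + y(-203)) = 1/((-154 - 1*(-196)) + (5 - 203)) = 1/((-154 + 196) - 198) = 1/(42 - 198) = 1/(-156) = -1/156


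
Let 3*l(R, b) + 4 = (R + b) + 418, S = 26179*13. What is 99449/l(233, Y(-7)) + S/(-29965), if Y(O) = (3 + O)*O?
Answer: 44667934/103725 ≈ 430.64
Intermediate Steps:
S = 340327
Y(O) = O*(3 + O)
l(R, b) = 138 + R/3 + b/3 (l(R, b) = -4/3 + ((R + b) + 418)/3 = -4/3 + (418 + R + b)/3 = -4/3 + (418/3 + R/3 + b/3) = 138 + R/3 + b/3)
99449/l(233, Y(-7)) + S/(-29965) = 99449/(138 + (⅓)*233 + (-7*(3 - 7))/3) + 340327/(-29965) = 99449/(138 + 233/3 + (-7*(-4))/3) + 340327*(-1/29965) = 99449/(138 + 233/3 + (⅓)*28) - 26179/2305 = 99449/(138 + 233/3 + 28/3) - 26179/2305 = 99449/225 - 26179/2305 = 44667934/103725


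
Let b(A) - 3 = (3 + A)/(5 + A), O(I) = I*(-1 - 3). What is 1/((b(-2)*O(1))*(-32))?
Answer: 3/1280 ≈ 0.0023438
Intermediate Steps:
O(I) = -4*I (O(I) = I*(-4) = -4*I)
b(A) = 3 + (3 + A)/(5 + A)
1/((b(-2)*O(1))*(-32)) = 1/(((2*(9 + 2*(-2))/(5 - 2))*(-4*1))*(-32)) = 1/(((2*(9 - 4)/3)*(-4))*(-32)) = 1/(((2*(⅓)*5)*(-4))*(-32)) = 1/(((10/3)*(-4))*(-32)) = 1/(-40/3*(-32)) = 1/(1280/3) = 3/1280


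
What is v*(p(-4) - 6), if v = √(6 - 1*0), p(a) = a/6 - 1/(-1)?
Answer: -17*√6/3 ≈ -13.880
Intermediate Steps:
p(a) = 1 + a/6 (p(a) = a*(⅙) - 1*(-1) = a/6 + 1 = 1 + a/6)
v = √6 (v = √(6 + 0) = √6 ≈ 2.4495)
v*(p(-4) - 6) = √6*((1 + (⅙)*(-4)) - 6) = √6*((1 - ⅔) - 6) = √6*(⅓ - 6) = √6*(-17/3) = -17*√6/3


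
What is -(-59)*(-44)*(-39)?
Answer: 101244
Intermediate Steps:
-(-59)*(-44)*(-39) = -59*44*(-39) = -2596*(-39) = 101244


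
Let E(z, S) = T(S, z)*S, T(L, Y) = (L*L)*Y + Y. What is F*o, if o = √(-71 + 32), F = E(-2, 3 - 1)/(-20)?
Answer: I*√39 ≈ 6.245*I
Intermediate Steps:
T(L, Y) = Y + Y*L² (T(L, Y) = L²*Y + Y = Y*L² + Y = Y + Y*L²)
E(z, S) = S*z*(1 + S²) (E(z, S) = (z*(1 + S²))*S = S*z*(1 + S²))
F = 1 (F = ((3 - 1)*(-2)*(1 + (3 - 1)²))/(-20) = (2*(-2)*(1 + 2²))*(-1/20) = (2*(-2)*(1 + 4))*(-1/20) = (2*(-2)*5)*(-1/20) = -20*(-1/20) = 1)
o = I*√39 (o = √(-39) = I*√39 ≈ 6.245*I)
F*o = 1*(I*√39) = I*√39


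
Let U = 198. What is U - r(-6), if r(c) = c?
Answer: 204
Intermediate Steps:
U - r(-6) = 198 - 1*(-6) = 198 + 6 = 204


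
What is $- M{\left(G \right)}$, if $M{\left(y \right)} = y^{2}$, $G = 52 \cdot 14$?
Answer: $-529984$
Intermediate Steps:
$G = 728$
$- M{\left(G \right)} = - 728^{2} = \left(-1\right) 529984 = -529984$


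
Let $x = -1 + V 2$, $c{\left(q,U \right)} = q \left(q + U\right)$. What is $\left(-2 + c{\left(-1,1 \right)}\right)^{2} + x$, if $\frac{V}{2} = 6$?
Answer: $27$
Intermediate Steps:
$V = 12$ ($V = 2 \cdot 6 = 12$)
$c{\left(q,U \right)} = q \left(U + q\right)$
$x = 23$ ($x = -1 + 12 \cdot 2 = -1 + 24 = 23$)
$\left(-2 + c{\left(-1,1 \right)}\right)^{2} + x = \left(-2 - \left(1 - 1\right)\right)^{2} + 23 = \left(-2 - 0\right)^{2} + 23 = \left(-2 + 0\right)^{2} + 23 = \left(-2\right)^{2} + 23 = 4 + 23 = 27$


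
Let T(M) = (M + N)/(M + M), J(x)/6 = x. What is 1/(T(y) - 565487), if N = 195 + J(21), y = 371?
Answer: -371/209795331 ≈ -1.7684e-6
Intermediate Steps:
J(x) = 6*x
N = 321 (N = 195 + 6*21 = 195 + 126 = 321)
T(M) = (321 + M)/(2*M) (T(M) = (M + 321)/(M + M) = (321 + M)/((2*M)) = (321 + M)*(1/(2*M)) = (321 + M)/(2*M))
1/(T(y) - 565487) = 1/((1/2)*(321 + 371)/371 - 565487) = 1/((1/2)*(1/371)*692 - 565487) = 1/(346/371 - 565487) = 1/(-209795331/371) = -371/209795331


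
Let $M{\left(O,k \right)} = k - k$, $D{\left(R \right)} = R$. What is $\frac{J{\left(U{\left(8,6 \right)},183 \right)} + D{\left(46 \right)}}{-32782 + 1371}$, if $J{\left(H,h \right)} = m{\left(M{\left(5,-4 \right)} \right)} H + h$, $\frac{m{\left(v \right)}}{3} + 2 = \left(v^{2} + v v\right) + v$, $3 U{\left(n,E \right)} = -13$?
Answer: $- \frac{255}{31411} \approx -0.0081182$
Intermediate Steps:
$M{\left(O,k \right)} = 0$
$U{\left(n,E \right)} = - \frac{13}{3}$ ($U{\left(n,E \right)} = \frac{1}{3} \left(-13\right) = - \frac{13}{3}$)
$m{\left(v \right)} = -6 + 3 v + 6 v^{2}$ ($m{\left(v \right)} = -6 + 3 \left(\left(v^{2} + v v\right) + v\right) = -6 + 3 \left(\left(v^{2} + v^{2}\right) + v\right) = -6 + 3 \left(2 v^{2} + v\right) = -6 + 3 \left(v + 2 v^{2}\right) = -6 + \left(3 v + 6 v^{2}\right) = -6 + 3 v + 6 v^{2}$)
$J{\left(H,h \right)} = h - 6 H$ ($J{\left(H,h \right)} = \left(-6 + 3 \cdot 0 + 6 \cdot 0^{2}\right) H + h = \left(-6 + 0 + 6 \cdot 0\right) H + h = \left(-6 + 0 + 0\right) H + h = - 6 H + h = h - 6 H$)
$\frac{J{\left(U{\left(8,6 \right)},183 \right)} + D{\left(46 \right)}}{-32782 + 1371} = \frac{\left(183 - -26\right) + 46}{-32782 + 1371} = \frac{\left(183 + 26\right) + 46}{-31411} = \left(209 + 46\right) \left(- \frac{1}{31411}\right) = 255 \left(- \frac{1}{31411}\right) = - \frac{255}{31411}$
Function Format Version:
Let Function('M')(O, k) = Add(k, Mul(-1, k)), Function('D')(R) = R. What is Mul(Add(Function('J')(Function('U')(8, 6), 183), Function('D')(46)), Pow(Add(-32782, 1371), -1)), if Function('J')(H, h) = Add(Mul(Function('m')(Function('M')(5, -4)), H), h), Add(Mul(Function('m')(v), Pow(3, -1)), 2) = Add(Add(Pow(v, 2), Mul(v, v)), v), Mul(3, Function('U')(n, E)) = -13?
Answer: Rational(-255, 31411) ≈ -0.0081182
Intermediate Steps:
Function('M')(O, k) = 0
Function('U')(n, E) = Rational(-13, 3) (Function('U')(n, E) = Mul(Rational(1, 3), -13) = Rational(-13, 3))
Function('m')(v) = Add(-6, Mul(3, v), Mul(6, Pow(v, 2))) (Function('m')(v) = Add(-6, Mul(3, Add(Add(Pow(v, 2), Mul(v, v)), v))) = Add(-6, Mul(3, Add(Add(Pow(v, 2), Pow(v, 2)), v))) = Add(-6, Mul(3, Add(Mul(2, Pow(v, 2)), v))) = Add(-6, Mul(3, Add(v, Mul(2, Pow(v, 2))))) = Add(-6, Add(Mul(3, v), Mul(6, Pow(v, 2)))) = Add(-6, Mul(3, v), Mul(6, Pow(v, 2))))
Function('J')(H, h) = Add(h, Mul(-6, H)) (Function('J')(H, h) = Add(Mul(Add(-6, Mul(3, 0), Mul(6, Pow(0, 2))), H), h) = Add(Mul(Add(-6, 0, Mul(6, 0)), H), h) = Add(Mul(Add(-6, 0, 0), H), h) = Add(Mul(-6, H), h) = Add(h, Mul(-6, H)))
Mul(Add(Function('J')(Function('U')(8, 6), 183), Function('D')(46)), Pow(Add(-32782, 1371), -1)) = Mul(Add(Add(183, Mul(-6, Rational(-13, 3))), 46), Pow(Add(-32782, 1371), -1)) = Mul(Add(Add(183, 26), 46), Pow(-31411, -1)) = Mul(Add(209, 46), Rational(-1, 31411)) = Mul(255, Rational(-1, 31411)) = Rational(-255, 31411)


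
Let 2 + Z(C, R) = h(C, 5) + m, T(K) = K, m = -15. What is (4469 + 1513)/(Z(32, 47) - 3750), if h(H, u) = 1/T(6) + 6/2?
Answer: -35892/22583 ≈ -1.5893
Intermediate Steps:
h(H, u) = 19/6 (h(H, u) = 1/6 + 6/2 = 1*(1/6) + 6*(1/2) = 1/6 + 3 = 19/6)
Z(C, R) = -83/6 (Z(C, R) = -2 + (19/6 - 15) = -2 - 71/6 = -83/6)
(4469 + 1513)/(Z(32, 47) - 3750) = (4469 + 1513)/(-83/6 - 3750) = 5982/(-22583/6) = 5982*(-6/22583) = -35892/22583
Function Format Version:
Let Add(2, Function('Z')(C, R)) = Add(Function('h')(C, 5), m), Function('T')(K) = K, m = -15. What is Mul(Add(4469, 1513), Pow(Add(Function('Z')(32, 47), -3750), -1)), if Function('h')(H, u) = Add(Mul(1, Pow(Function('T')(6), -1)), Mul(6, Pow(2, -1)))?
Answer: Rational(-35892, 22583) ≈ -1.5893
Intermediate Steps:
Function('h')(H, u) = Rational(19, 6) (Function('h')(H, u) = Add(Mul(1, Pow(6, -1)), Mul(6, Pow(2, -1))) = Add(Mul(1, Rational(1, 6)), Mul(6, Rational(1, 2))) = Add(Rational(1, 6), 3) = Rational(19, 6))
Function('Z')(C, R) = Rational(-83, 6) (Function('Z')(C, R) = Add(-2, Add(Rational(19, 6), -15)) = Add(-2, Rational(-71, 6)) = Rational(-83, 6))
Mul(Add(4469, 1513), Pow(Add(Function('Z')(32, 47), -3750), -1)) = Mul(Add(4469, 1513), Pow(Add(Rational(-83, 6), -3750), -1)) = Mul(5982, Pow(Rational(-22583, 6), -1)) = Mul(5982, Rational(-6, 22583)) = Rational(-35892, 22583)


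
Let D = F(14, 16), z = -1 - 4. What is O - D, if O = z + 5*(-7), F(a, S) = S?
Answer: -56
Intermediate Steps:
z = -5
D = 16
O = -40 (O = -5 + 5*(-7) = -5 - 35 = -40)
O - D = -40 - 1*16 = -40 - 16 = -56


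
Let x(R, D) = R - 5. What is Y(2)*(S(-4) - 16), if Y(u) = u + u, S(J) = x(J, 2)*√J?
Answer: -64 - 72*I ≈ -64.0 - 72.0*I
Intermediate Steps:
x(R, D) = -5 + R
S(J) = √J*(-5 + J) (S(J) = (-5 + J)*√J = √J*(-5 + J))
Y(u) = 2*u
Y(2)*(S(-4) - 16) = (2*2)*(√(-4)*(-5 - 4) - 16) = 4*((2*I)*(-9) - 16) = 4*(-18*I - 16) = 4*(-16 - 18*I) = -64 - 72*I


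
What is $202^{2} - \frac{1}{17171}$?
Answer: $\frac{700645483}{17171} \approx 40804.0$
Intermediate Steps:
$202^{2} - \frac{1}{17171} = 40804 - \frac{1}{17171} = \frac{700645483}{17171}$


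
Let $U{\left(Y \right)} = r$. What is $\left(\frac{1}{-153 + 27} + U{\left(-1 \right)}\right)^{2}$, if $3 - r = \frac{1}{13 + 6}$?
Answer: $\frac{49519369}{5731236} \approx 8.6403$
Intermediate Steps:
$r = \frac{56}{19}$ ($r = 3 - \frac{1}{13 + 6} = 3 - \frac{1}{19} = \frac{56}{19} \approx 2.9474$)
$U{\left(Y \right)} = \frac{56}{19}$
$\left(\frac{1}{-153 + 27} + U{\left(-1 \right)}\right)^{2} = \left(\frac{1}{-153 + 27} + \frac{56}{19}\right)^{2} = \left(\frac{1}{-126} + \frac{56}{19}\right)^{2} = \left(- \frac{1}{126} + \frac{56}{19}\right)^{2} = \left(\frac{7037}{2394}\right)^{2} = \frac{49519369}{5731236}$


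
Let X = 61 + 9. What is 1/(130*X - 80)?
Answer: 1/9020 ≈ 0.00011086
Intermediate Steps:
X = 70
1/(130*X - 80) = 1/(130*70 - 80) = 1/(9100 - 80) = 1/9020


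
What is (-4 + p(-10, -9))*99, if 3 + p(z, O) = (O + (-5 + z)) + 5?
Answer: -2574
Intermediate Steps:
p(z, O) = -3 + O + z (p(z, O) = -3 + ((O + (-5 + z)) + 5) = -3 + ((-5 + O + z) + 5) = -3 + (O + z) = -3 + O + z)
(-4 + p(-10, -9))*99 = (-4 + (-3 - 9 - 10))*99 = (-4 - 22)*99 = -26*99 = -2574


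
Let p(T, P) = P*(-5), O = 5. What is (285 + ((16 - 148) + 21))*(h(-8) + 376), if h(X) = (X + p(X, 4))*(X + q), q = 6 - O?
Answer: 99528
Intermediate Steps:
q = 1 (q = 6 - 1*5 = 6 - 5 = 1)
p(T, P) = -5*P
h(X) = (1 + X)*(-20 + X) (h(X) = (X - 5*4)*(X + 1) = (X - 20)*(1 + X) = (-20 + X)*(1 + X) = (1 + X)*(-20 + X))
(285 + ((16 - 148) + 21))*(h(-8) + 376) = (285 + ((16 - 148) + 21))*((-20 + (-8)² - 19*(-8)) + 376) = (285 + (-132 + 21))*((-20 + 64 + 152) + 376) = (285 - 111)*(196 + 376) = 174*572 = 99528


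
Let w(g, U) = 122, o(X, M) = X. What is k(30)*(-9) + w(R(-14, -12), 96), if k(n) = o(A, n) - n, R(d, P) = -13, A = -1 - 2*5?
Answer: 491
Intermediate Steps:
A = -11 (A = -1 - 10 = -11)
k(n) = -11 - n
k(30)*(-9) + w(R(-14, -12), 96) = (-11 - 1*30)*(-9) + 122 = (-11 - 30)*(-9) + 122 = -41*(-9) + 122 = 369 + 122 = 491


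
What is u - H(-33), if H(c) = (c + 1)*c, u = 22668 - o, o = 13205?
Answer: 8407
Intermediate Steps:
u = 9463 (u = 22668 - 1*13205 = 22668 - 13205 = 9463)
H(c) = c*(1 + c) (H(c) = (1 + c)*c = c*(1 + c))
u - H(-33) = 9463 - (-33)*(1 - 33) = 9463 - (-33)*(-32) = 9463 - 1*1056 = 9463 - 1056 = 8407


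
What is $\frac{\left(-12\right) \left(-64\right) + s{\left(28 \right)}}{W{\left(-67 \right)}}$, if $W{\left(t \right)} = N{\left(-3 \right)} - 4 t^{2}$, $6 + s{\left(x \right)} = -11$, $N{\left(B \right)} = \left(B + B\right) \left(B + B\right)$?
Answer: $- \frac{751}{17920} \approx -0.041909$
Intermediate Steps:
$N{\left(B \right)} = 4 B^{2}$ ($N{\left(B \right)} = 2 B 2 B = 4 B^{2}$)
$s{\left(x \right)} = -17$ ($s{\left(x \right)} = -6 - 11 = -17$)
$W{\left(t \right)} = 36 - 4 t^{2}$ ($W{\left(t \right)} = 4 \left(-3\right)^{2} - 4 t^{2} = 4 \cdot 9 - 4 t^{2} = 36 - 4 t^{2}$)
$\frac{\left(-12\right) \left(-64\right) + s{\left(28 \right)}}{W{\left(-67 \right)}} = \frac{\left(-12\right) \left(-64\right) - 17}{36 - 4 \left(-67\right)^{2}} = \frac{768 - 17}{36 - 17956} = \frac{751}{36 - 17956} = \frac{751}{-17920} = 751 \left(- \frac{1}{17920}\right) = - \frac{751}{17920}$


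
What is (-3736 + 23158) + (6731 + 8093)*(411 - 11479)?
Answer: -164052610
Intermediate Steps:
(-3736 + 23158) + (6731 + 8093)*(411 - 11479) = 19422 + 14824*(-11068) = 19422 - 164072032 = -164052610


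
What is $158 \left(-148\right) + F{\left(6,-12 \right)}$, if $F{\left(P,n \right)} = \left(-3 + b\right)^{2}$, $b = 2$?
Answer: $-23383$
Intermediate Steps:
$F{\left(P,n \right)} = 1$ ($F{\left(P,n \right)} = \left(-3 + 2\right)^{2} = \left(-1\right)^{2} = 1$)
$158 \left(-148\right) + F{\left(6,-12 \right)} = 158 \left(-148\right) + 1 = -23384 + 1 = -23383$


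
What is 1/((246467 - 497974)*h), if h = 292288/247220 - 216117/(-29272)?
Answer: -1809155960/3897371276926883 ≈ -4.6420e-7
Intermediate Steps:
h = 15496074769/1809155960 (h = 292288*(1/247220) - 216117*(-1/29272) = 73072/61805 + 216117/29272 = 15496074769/1809155960 ≈ 8.5654)
1/((246467 - 497974)*h) = 1/((246467 - 497974)*(15496074769/1809155960)) = (1809155960/15496074769)/(-251507) = -1/251507*1809155960/15496074769 = -1809155960/3897371276926883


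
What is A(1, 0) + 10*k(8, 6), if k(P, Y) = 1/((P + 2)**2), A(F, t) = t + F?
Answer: 11/10 ≈ 1.1000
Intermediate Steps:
A(F, t) = F + t
k(P, Y) = (2 + P)**(-2) (k(P, Y) = 1/((2 + P)**2) = (2 + P)**(-2))
A(1, 0) + 10*k(8, 6) = (1 + 0) + 10/(2 + 8)**2 = 1 + 10/10**2 = 1 + 10*(1/100) = 1 + 1/10 = 11/10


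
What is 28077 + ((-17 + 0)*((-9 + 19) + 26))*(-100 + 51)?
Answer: 58065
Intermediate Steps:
28077 + ((-17 + 0)*((-9 + 19) + 26))*(-100 + 51) = 28077 - 17*(10 + 26)*(-49) = 28077 - 17*36*(-49) = 28077 - 612*(-49) = 28077 + 29988 = 58065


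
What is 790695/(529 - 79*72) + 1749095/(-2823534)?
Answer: -320225399605/2080944558 ≈ -153.88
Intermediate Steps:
790695/(529 - 79*72) + 1749095/(-2823534) = 790695/(529 - 5688) + 1749095*(-1/2823534) = 790695/(-5159) - 1749095/2823534 = 790695*(-1/5159) - 1749095/2823534 = -790695/5159 - 1749095/2823534 = -320225399605/2080944558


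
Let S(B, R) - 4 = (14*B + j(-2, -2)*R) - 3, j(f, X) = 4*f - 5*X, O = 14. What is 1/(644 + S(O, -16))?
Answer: 1/809 ≈ 0.0012361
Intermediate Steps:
j(f, X) = -5*X + 4*f
S(B, R) = 1 + 2*R + 14*B (S(B, R) = 4 + ((14*B + (-5*(-2) + 4*(-2))*R) - 3) = 4 + ((14*B + (10 - 8)*R) - 3) = 4 + ((14*B + 2*R) - 3) = 4 + ((2*R + 14*B) - 3) = 4 + (-3 + 2*R + 14*B) = 1 + 2*R + 14*B)
1/(644 + S(O, -16)) = 1/(644 + (1 + 2*(-16) + 14*14)) = 1/(644 + (1 - 32 + 196)) = 1/(644 + 165) = 1/809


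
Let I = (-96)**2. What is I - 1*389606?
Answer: -380390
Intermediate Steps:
I = 9216
I - 1*389606 = 9216 - 1*389606 = 9216 - 389606 = -380390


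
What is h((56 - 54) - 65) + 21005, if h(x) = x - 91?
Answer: 20851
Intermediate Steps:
h(x) = -91 + x
h((56 - 54) - 65) + 21005 = (-91 + ((56 - 54) - 65)) + 21005 = (-91 + (2 - 65)) + 21005 = (-91 - 63) + 21005 = -154 + 21005 = 20851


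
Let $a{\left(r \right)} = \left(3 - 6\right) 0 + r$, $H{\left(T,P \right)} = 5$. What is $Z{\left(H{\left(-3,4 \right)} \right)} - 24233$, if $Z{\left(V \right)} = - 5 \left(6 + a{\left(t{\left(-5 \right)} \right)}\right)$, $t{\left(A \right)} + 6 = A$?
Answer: $-24208$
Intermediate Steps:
$t{\left(A \right)} = -6 + A$
$a{\left(r \right)} = r$ ($a{\left(r \right)} = \left(3 - 6\right) 0 + r = \left(-3\right) 0 + r = 0 + r = r$)
$Z{\left(V \right)} = 25$ ($Z{\left(V \right)} = - 5 \left(6 - 11\right) = \left(-5\right) \left(-5\right) = 25$)
$Z{\left(H{\left(-3,4 \right)} \right)} - 24233 = 25 - 24233 = -24208$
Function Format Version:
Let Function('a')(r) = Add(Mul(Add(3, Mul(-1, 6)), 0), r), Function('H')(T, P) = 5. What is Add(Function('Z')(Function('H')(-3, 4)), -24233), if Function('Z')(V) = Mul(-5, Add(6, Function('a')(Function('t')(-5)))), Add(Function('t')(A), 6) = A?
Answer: -24208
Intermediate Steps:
Function('t')(A) = Add(-6, A)
Function('a')(r) = r (Function('a')(r) = Add(Mul(Add(3, -6), 0), r) = Add(Mul(-3, 0), r) = Add(0, r) = r)
Function('Z')(V) = 25 (Function('Z')(V) = Mul(-5, Add(6, Add(-6, -5))) = Mul(-5, Add(6, -11)) = Mul(-5, -5) = 25)
Add(Function('Z')(Function('H')(-3, 4)), -24233) = Add(25, -24233) = -24208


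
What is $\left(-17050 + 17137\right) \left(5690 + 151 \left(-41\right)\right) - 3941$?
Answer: $-47528$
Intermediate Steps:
$\left(-17050 + 17137\right) \left(5690 + 151 \left(-41\right)\right) - 3941 = 87 \left(5690 - 6191\right) - 3941 = 87 \left(-501\right) - 3941 = -43587 - 3941 = -47528$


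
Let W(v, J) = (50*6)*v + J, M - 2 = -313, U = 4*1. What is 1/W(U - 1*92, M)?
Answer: -1/26711 ≈ -3.7438e-5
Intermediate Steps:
U = 4
M = -311 (M = 2 - 313 = -311)
W(v, J) = J + 300*v (W(v, J) = 300*v + J = J + 300*v)
1/W(U - 1*92, M) = 1/(-311 + 300*(4 - 1*92)) = 1/(-311 + 300*(4 - 92)) = 1/(-311 + 300*(-88)) = 1/(-311 - 26400) = 1/(-26711) = -1/26711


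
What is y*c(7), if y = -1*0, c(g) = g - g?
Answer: 0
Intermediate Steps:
c(g) = 0
y = 0
y*c(7) = 0*0 = 0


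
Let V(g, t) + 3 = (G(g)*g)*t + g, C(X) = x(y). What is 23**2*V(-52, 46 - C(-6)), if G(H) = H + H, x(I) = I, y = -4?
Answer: 143012505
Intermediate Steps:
G(H) = 2*H
C(X) = -4
V(g, t) = -3 + g + 2*t*g**2 (V(g, t) = -3 + (((2*g)*g)*t + g) = -3 + ((2*g**2)*t + g) = -3 + (2*t*g**2 + g) = -3 + (g + 2*t*g**2) = -3 + g + 2*t*g**2)
23**2*V(-52, 46 - C(-6)) = 23**2*(-3 - 52 + 2*(46 - 1*(-4))*(-52)**2) = 529*(-3 - 52 + 2*(46 + 4)*2704) = 529*(-3 - 52 + 2*50*2704) = 529*(-3 - 52 + 270400) = 529*270345 = 143012505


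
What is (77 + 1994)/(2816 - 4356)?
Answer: -2071/1540 ≈ -1.3448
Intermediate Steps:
(77 + 1994)/(2816 - 4356) = 2071/(-1540) = 2071*(-1/1540) = -2071/1540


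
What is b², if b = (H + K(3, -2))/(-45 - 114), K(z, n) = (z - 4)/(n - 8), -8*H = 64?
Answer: 6241/2528100 ≈ 0.0024687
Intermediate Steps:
H = -8 (H = -⅛*64 = -8)
K(z, n) = (-4 + z)/(-8 + n)
b = 79/1590 (b = (-8 + (-4 + 3)/(-8 - 2))/(-45 - 114) = (-8 - 1/(-10))/(-159) = (-8 - ⅒*(-1))*(-1/159) = (-8 + ⅒)*(-1/159) = -79/10*(-1/159) = 79/1590 ≈ 0.049686)
b² = (79/1590)² = 6241/2528100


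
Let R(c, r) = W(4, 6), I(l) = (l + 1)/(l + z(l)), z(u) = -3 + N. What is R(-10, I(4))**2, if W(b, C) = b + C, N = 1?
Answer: 100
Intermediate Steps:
z(u) = -2 (z(u) = -3 + 1 = -2)
W(b, C) = C + b
I(l) = (1 + l)/(-2 + l) (I(l) = (l + 1)/(l - 2) = (1 + l)/(-2 + l))
R(c, r) = 10 (R(c, r) = 6 + 4 = 10)
R(-10, I(4))**2 = 10**2 = 100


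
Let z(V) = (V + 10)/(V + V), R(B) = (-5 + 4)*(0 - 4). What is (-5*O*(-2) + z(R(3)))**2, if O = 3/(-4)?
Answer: 529/16 ≈ 33.063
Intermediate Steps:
O = -3/4 (O = 3*(-1/4) = -3/4 ≈ -0.75000)
R(B) = 4 (R(B) = -1*(-4) = 4)
z(V) = (10 + V)/(2*V) (z(V) = (10 + V)/((2*V)) = (10 + V)*(1/(2*V)) = (10 + V)/(2*V))
(-5*O*(-2) + z(R(3)))**2 = (-5*(-3/4)*(-2) + (1/2)*(10 + 4)/4)**2 = ((15/4)*(-2) + (1/2)*(1/4)*14)**2 = (-15/2 + 7/4)**2 = (-23/4)**2 = 529/16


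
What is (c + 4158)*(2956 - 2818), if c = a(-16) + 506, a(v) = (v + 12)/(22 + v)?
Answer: 643540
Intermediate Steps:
a(v) = (12 + v)/(22 + v)
c = 1516/3 (c = (12 - 16)/(22 - 16) + 506 = -4/6 + 506 = (1/6)*(-4) + 506 = -2/3 + 506 = 1516/3 ≈ 505.33)
(c + 4158)*(2956 - 2818) = (1516/3 + 4158)*(2956 - 2818) = (13990/3)*138 = 643540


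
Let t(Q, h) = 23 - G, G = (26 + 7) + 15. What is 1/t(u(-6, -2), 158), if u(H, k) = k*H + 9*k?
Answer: -1/25 ≈ -0.040000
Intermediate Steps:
G = 48 (G = 33 + 15 = 48)
u(H, k) = 9*k + H*k (u(H, k) = H*k + 9*k = 9*k + H*k)
t(Q, h) = -25 (t(Q, h) = 23 - 1*48 = 23 - 48 = -25)
1/t(u(-6, -2), 158) = 1/(-25) = -1/25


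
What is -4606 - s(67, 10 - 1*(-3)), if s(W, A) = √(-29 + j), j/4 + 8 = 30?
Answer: -4606 - √59 ≈ -4613.7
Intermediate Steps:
j = 88 (j = -32 + 4*30 = -32 + 120 = 88)
s(W, A) = √59 (s(W, A) = √(-29 + 88) = √59)
-4606 - s(67, 10 - 1*(-3)) = -4606 - √59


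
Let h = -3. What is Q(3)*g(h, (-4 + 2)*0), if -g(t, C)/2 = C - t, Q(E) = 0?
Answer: 0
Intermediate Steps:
g(t, C) = -2*C + 2*t (g(t, C) = -2*(C - t) = -2*C + 2*t)
Q(3)*g(h, (-4 + 2)*0) = 0*(-2*(-4 + 2)*0 + 2*(-3)) = 0*(-(-4)*0 - 6) = 0*(-2*0 - 6) = 0*(0 - 6) = 0*(-6) = 0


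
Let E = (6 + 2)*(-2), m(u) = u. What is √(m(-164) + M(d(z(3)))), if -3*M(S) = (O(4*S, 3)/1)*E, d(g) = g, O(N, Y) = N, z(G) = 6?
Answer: 6*I ≈ 6.0*I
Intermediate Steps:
E = -16 (E = 8*(-2) = -16)
M(S) = 64*S/3 (M(S) = -(4*S)/1*(-16)/3 = -(4*S)*1*(-16)/3 = -4*S*(-16)/3 = -(-64)*S/3 = 64*S/3)
√(m(-164) + M(d(z(3)))) = √(-164 + (64/3)*6) = √(-164 + 128) = √(-36) = 6*I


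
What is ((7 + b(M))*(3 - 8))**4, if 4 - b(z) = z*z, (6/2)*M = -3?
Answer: 6250000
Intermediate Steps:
M = -1 (M = (1/3)*(-3) = -1)
b(z) = 4 - z**2 (b(z) = 4 - z*z = 4 - z**2)
((7 + b(M))*(3 - 8))**4 = ((7 + (4 - 1*(-1)**2))*(3 - 8))**4 = ((7 + (4 - 1*1))*(-5))**4 = ((7 + (4 - 1))*(-5))**4 = ((7 + 3)*(-5))**4 = (10*(-5))**4 = (-50)**4 = 6250000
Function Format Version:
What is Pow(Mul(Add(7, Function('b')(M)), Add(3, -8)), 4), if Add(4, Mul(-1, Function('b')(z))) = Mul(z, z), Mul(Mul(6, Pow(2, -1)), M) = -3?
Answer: 6250000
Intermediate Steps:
M = -1 (M = Mul(Rational(1, 3), -3) = -1)
Function('b')(z) = Add(4, Mul(-1, Pow(z, 2))) (Function('b')(z) = Add(4, Mul(-1, Mul(z, z))) = Add(4, Mul(-1, Pow(z, 2))))
Pow(Mul(Add(7, Function('b')(M)), Add(3, -8)), 4) = Pow(Mul(Add(7, Add(4, Mul(-1, Pow(-1, 2)))), Add(3, -8)), 4) = Pow(Mul(Add(7, Add(4, Mul(-1, 1))), -5), 4) = Pow(Mul(Add(7, Add(4, -1)), -5), 4) = Pow(Mul(Add(7, 3), -5), 4) = Pow(Mul(10, -5), 4) = Pow(-50, 4) = 6250000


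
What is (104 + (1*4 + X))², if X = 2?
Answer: 12100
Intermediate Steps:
(104 + (1*4 + X))² = (104 + (1*4 + 2))² = (104 + (4 + 2))² = (104 + 6)² = 110² = 12100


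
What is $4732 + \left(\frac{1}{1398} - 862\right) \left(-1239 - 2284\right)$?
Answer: $\frac{4252094561}{1398} \approx 3.0416 \cdot 10^{6}$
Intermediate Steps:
$4732 + \left(\frac{1}{1398} - 862\right) \left(-1239 - 2284\right) = 4732 + \left(\frac{1}{1398} - 862\right) \left(-3523\right) = 4732 - - \frac{4245479225}{1398} = 4732 + \frac{4245479225}{1398} = \frac{4252094561}{1398}$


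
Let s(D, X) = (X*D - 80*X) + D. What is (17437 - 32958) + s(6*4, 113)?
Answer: -21825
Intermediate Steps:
s(D, X) = D - 80*X + D*X (s(D, X) = (D*X - 80*X) + D = (-80*X + D*X) + D = D - 80*X + D*X)
(17437 - 32958) + s(6*4, 113) = (17437 - 32958) + (6*4 - 80*113 + (6*4)*113) = -15521 + (24 - 9040 + 24*113) = -15521 + (24 - 9040 + 2712) = -15521 - 6304 = -21825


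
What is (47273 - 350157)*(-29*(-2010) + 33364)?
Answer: -27760530136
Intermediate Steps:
(47273 - 350157)*(-29*(-2010) + 33364) = -302884*(58290 + 33364) = -302884*91654 = -27760530136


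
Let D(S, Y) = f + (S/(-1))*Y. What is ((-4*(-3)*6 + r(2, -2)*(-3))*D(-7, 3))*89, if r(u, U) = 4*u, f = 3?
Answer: 102528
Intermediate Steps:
D(S, Y) = 3 - S*Y (D(S, Y) = 3 + (S/(-1))*Y = 3 + (S*(-1))*Y = 3 + (-S)*Y = 3 - S*Y)
((-4*(-3)*6 + r(2, -2)*(-3))*D(-7, 3))*89 = ((-4*(-3)*6 + (4*2)*(-3))*(3 - 1*(-7)*3))*89 = ((12*6 + 8*(-3))*(3 + 21))*89 = ((72 - 24)*24)*89 = (48*24)*89 = 1152*89 = 102528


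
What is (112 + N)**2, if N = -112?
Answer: 0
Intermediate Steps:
(112 + N)**2 = (112 - 112)**2 = 0**2 = 0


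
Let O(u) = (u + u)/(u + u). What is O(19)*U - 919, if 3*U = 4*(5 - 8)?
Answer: -923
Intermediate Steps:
O(u) = 1 (O(u) = (2*u)/((2*u)) = (2*u)*(1/(2*u)) = 1)
U = -4 (U = (4*(5 - 8))/3 = (4*(-3))/3 = (1/3)*(-12) = -4)
O(19)*U - 919 = 1*(-4) - 919 = -4 - 919 = -923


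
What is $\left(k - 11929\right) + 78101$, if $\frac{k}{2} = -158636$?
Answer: $-251100$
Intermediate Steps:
$k = -317272$ ($k = 2 \left(-158636\right) = -317272$)
$\left(k - 11929\right) + 78101 = \left(-317272 - 11929\right) + 78101 = -329201 + 78101 = -251100$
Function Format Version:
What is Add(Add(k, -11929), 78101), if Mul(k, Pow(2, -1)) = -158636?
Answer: -251100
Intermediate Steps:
k = -317272 (k = Mul(2, -158636) = -317272)
Add(Add(k, -11929), 78101) = Add(Add(-317272, -11929), 78101) = Add(-329201, 78101) = -251100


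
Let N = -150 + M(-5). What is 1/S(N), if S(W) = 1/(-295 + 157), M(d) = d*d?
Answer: -138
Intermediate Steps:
M(d) = d²
N = -125 (N = -150 + (-5)² = -150 + 25 = -125)
S(W) = -1/138 (S(W) = 1/(-138) = -1/138)
1/S(N) = 1/(-1/138) = -138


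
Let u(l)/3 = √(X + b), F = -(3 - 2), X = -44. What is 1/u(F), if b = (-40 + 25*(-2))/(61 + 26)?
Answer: -I*√37874/3918 ≈ -0.049671*I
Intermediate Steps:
F = -1 (F = -1*1 = -1)
b = -30/29 (b = (-40 - 50)/87 = -90*1/87 = -30/29 ≈ -1.0345)
u(l) = 3*I*√37874/29 (u(l) = 3*√(-44 - 30/29) = 3*√(-1306/29) = 3*(I*√37874/29) = 3*I*√37874/29)
1/u(F) = 1/(3*I*√37874/29) = -I*√37874/3918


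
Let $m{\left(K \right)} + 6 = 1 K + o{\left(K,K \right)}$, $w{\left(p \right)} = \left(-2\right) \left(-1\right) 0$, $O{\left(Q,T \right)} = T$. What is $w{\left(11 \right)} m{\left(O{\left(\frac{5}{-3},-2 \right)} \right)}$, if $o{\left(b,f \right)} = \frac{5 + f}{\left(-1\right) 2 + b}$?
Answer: $0$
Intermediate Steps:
$w{\left(p \right)} = 0$ ($w{\left(p \right)} = 2 \cdot 0 = 0$)
$o{\left(b,f \right)} = \frac{5 + f}{-2 + b}$
$m{\left(K \right)} = -6 + K + \frac{5 + K}{-2 + K}$ ($m{\left(K \right)} = -6 + \left(1 K + \frac{5 + K}{-2 + K}\right) = -6 + \left(K + \frac{5 + K}{-2 + K}\right) = -6 + K + \frac{5 + K}{-2 + K}$)
$w{\left(11 \right)} m{\left(O{\left(\frac{5}{-3},-2 \right)} \right)} = 0 \frac{17 + \left(-2\right)^{2} - -14}{-2 - 2} = 0 \frac{17 + 4 + 14}{-4} = 0 \left(\left(- \frac{1}{4}\right) 35\right) = 0 \left(- \frac{35}{4}\right) = 0$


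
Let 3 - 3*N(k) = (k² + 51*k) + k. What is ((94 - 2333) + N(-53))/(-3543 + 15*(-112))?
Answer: 6767/15669 ≈ 0.43187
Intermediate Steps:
N(k) = 1 - 52*k/3 - k²/3 (N(k) = 1 - ((k² + 51*k) + k)/3 = 1 - (k² + 52*k)/3 = 1 + (-52*k/3 - k²/3) = 1 - 52*k/3 - k²/3)
((94 - 2333) + N(-53))/(-3543 + 15*(-112)) = ((94 - 2333) + (1 - 52/3*(-53) - ⅓*(-53)²))/(-3543 + 15*(-112)) = (-2239 + (1 + 2756/3 - ⅓*2809))/(-3543 - 1680) = (-2239 + (1 + 2756/3 - 2809/3))/(-5223) = (-2239 - 50/3)*(-1/5223) = -6767/3*(-1/5223) = 6767/15669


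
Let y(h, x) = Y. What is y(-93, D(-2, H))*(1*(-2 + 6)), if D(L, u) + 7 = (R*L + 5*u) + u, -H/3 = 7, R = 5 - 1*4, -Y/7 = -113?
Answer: 3164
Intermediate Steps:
Y = 791 (Y = -7*(-113) = 791)
R = 1 (R = 5 - 4 = 1)
H = -21 (H = -3*7 = -21)
D(L, u) = -7 + L + 6*u (D(L, u) = -7 + ((1*L + 5*u) + u) = -7 + ((L + 5*u) + u) = -7 + (L + 6*u) = -7 + L + 6*u)
y(h, x) = 791
y(-93, D(-2, H))*(1*(-2 + 6)) = 791*(1*(-2 + 6)) = 791*(1*4) = 791*4 = 3164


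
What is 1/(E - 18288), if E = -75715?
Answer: -1/94003 ≈ -1.0638e-5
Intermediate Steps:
1/(E - 18288) = 1/(-75715 - 18288) = 1/(-94003) = -1/94003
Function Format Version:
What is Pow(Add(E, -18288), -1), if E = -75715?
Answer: Rational(-1, 94003) ≈ -1.0638e-5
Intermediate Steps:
Pow(Add(E, -18288), -1) = Pow(Add(-75715, -18288), -1) = Pow(-94003, -1) = Rational(-1, 94003)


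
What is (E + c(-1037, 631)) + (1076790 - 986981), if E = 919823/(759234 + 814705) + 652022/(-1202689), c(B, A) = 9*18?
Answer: 170311505181002230/1892959121971 ≈ 89971.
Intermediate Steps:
c(B, A) = 162
E = 80018149389/1892959121971 (E = 919823/1573939 + 652022*(-1/1202689) = 919823*(1/1573939) - 652022/1202689 = 919823/1573939 - 652022/1202689 = 80018149389/1892959121971 ≈ 0.042271)
(E + c(-1037, 631)) + (1076790 - 986981) = (80018149389/1892959121971 + 162) + (1076790 - 986981) = 306739395908691/1892959121971 + 89809 = 170311505181002230/1892959121971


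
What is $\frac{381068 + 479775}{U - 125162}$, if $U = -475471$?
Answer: $- \frac{860843}{600633} \approx -1.4332$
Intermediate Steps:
$\frac{381068 + 479775}{U - 125162} = \frac{381068 + 479775}{-475471 - 125162} = \frac{860843}{-600633} = 860843 \left(- \frac{1}{600633}\right) = - \frac{860843}{600633}$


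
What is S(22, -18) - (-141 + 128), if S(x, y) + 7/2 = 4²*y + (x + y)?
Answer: -549/2 ≈ -274.50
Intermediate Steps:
S(x, y) = -7/2 + x + 17*y (S(x, y) = -7/2 + (4²*y + (x + y)) = -7/2 + (16*y + (x + y)) = -7/2 + (x + 17*y) = -7/2 + x + 17*y)
S(22, -18) - (-141 + 128) = (-7/2 + 22 + 17*(-18)) - (-141 + 128) = (-7/2 + 22 - 306) - 1*(-13) = -575/2 + 13 = -549/2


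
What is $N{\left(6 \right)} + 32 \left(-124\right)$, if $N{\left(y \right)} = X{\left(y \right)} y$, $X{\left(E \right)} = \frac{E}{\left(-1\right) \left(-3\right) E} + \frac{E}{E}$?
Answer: $-3960$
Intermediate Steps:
$X{\left(E \right)} = \frac{4}{3}$ ($X{\left(E \right)} = \frac{E}{3 E} + 1 = E \frac{1}{3 E} + 1 = \frac{1}{3} + 1 = \frac{4}{3}$)
$N{\left(y \right)} = \frac{4 y}{3}$
$N{\left(6 \right)} + 32 \left(-124\right) = \frac{4}{3} \cdot 6 + 32 \left(-124\right) = 8 - 3968 = -3960$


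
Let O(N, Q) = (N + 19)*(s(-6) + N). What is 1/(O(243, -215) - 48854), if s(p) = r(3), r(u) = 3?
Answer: 1/15598 ≈ 6.4111e-5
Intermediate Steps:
s(p) = 3
O(N, Q) = (3 + N)*(19 + N) (O(N, Q) = (N + 19)*(3 + N) = (19 + N)*(3 + N) = (3 + N)*(19 + N))
1/(O(243, -215) - 48854) = 1/((57 + 243**2 + 22*243) - 48854) = 1/((57 + 59049 + 5346) - 48854) = 1/(64452 - 48854) = 1/15598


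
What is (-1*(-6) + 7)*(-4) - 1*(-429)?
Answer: 377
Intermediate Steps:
(-1*(-6) + 7)*(-4) - 1*(-429) = (6 + 7)*(-4) + 429 = 13*(-4) + 429 = -52 + 429 = 377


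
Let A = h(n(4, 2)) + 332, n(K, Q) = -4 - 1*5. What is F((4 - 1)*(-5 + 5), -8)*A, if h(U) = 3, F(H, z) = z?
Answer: -2680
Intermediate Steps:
n(K, Q) = -9 (n(K, Q) = -4 - 5 = -9)
A = 335 (A = 3 + 332 = 335)
F((4 - 1)*(-5 + 5), -8)*A = -8*335 = -2680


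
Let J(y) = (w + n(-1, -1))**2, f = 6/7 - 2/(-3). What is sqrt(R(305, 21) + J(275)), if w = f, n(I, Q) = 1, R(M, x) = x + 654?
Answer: 2*sqrt(75121)/21 ≈ 26.103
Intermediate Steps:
R(M, x) = 654 + x
f = 32/21 (f = 6*(1/7) - 2*(-1/3) = 6/7 + 2/3 = 32/21 ≈ 1.5238)
w = 32/21 ≈ 1.5238
J(y) = 2809/441 (J(y) = (32/21 + 1)**2 = (53/21)**2 = 2809/441)
sqrt(R(305, 21) + J(275)) = sqrt((654 + 21) + 2809/441) = sqrt(675 + 2809/441) = sqrt(300484/441) = 2*sqrt(75121)/21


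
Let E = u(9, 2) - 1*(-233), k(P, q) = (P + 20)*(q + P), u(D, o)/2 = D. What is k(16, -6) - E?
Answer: 109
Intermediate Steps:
u(D, o) = 2*D
k(P, q) = (20 + P)*(P + q)
E = 251 (E = 2*9 - 1*(-233) = 18 + 233 = 251)
k(16, -6) - E = (16² + 20*16 + 20*(-6) + 16*(-6)) - 1*251 = (256 + 320 - 120 - 96) - 251 = 360 - 251 = 109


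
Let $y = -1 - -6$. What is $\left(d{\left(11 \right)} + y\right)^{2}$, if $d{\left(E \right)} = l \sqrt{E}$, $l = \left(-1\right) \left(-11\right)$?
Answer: $1356 + 110 \sqrt{11} \approx 1720.8$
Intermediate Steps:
$y = 5$ ($y = -1 + 6 = 5$)
$l = 11$
$d{\left(E \right)} = 11 \sqrt{E}$
$\left(d{\left(11 \right)} + y\right)^{2} = \left(11 \sqrt{11} + 5\right)^{2} = \left(5 + 11 \sqrt{11}\right)^{2}$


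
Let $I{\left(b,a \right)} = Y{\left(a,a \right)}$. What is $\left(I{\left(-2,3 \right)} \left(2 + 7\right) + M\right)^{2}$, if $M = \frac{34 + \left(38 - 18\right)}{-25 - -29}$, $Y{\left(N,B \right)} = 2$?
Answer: $\frac{3969}{4} \approx 992.25$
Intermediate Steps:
$I{\left(b,a \right)} = 2$
$M = \frac{27}{2}$ ($M = \frac{34 + \left(38 - 18\right)}{-25 + \left(-10 + 39\right)} = \frac{34 + 20}{-25 + 29} = \frac{54}{4} = 54 \cdot \frac{1}{4} = \frac{27}{2} \approx 13.5$)
$\left(I{\left(-2,3 \right)} \left(2 + 7\right) + M\right)^{2} = \left(2 \left(2 + 7\right) + \frac{27}{2}\right)^{2} = \left(2 \cdot 9 + \frac{27}{2}\right)^{2} = \left(18 + \frac{27}{2}\right)^{2} = \left(\frac{63}{2}\right)^{2} = \frac{3969}{4}$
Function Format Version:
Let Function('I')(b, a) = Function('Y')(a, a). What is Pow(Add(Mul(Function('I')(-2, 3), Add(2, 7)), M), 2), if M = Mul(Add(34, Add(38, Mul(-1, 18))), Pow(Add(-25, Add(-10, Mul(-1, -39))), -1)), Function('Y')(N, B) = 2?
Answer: Rational(3969, 4) ≈ 992.25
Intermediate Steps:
Function('I')(b, a) = 2
M = Rational(27, 2) (M = Mul(Add(34, Add(38, -18)), Pow(Add(-25, Add(-10, 39)), -1)) = Mul(Add(34, 20), Pow(Add(-25, 29), -1)) = Mul(54, Pow(4, -1)) = Mul(54, Rational(1, 4)) = Rational(27, 2) ≈ 13.500)
Pow(Add(Mul(Function('I')(-2, 3), Add(2, 7)), M), 2) = Pow(Add(Mul(2, Add(2, 7)), Rational(27, 2)), 2) = Pow(Add(Mul(2, 9), Rational(27, 2)), 2) = Pow(Add(18, Rational(27, 2)), 2) = Pow(Rational(63, 2), 2) = Rational(3969, 4)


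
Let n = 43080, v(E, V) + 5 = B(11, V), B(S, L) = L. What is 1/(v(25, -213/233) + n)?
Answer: 233/10036262 ≈ 2.3216e-5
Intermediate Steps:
v(E, V) = -5 + V
1/(v(25, -213/233) + n) = 1/((-5 - 213/233) + 43080) = 1/(-1378/233 + 43080) = 1/(10036262/233) = 233/10036262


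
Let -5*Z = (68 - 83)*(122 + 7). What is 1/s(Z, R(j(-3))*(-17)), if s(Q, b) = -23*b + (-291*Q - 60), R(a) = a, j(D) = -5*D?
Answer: -1/106812 ≈ -9.3622e-6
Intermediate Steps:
Z = 387 (Z = -(68 - 83)*(122 + 7)/5 = -(-3)*129 = -⅕*(-1935) = 387)
s(Q, b) = -60 - 291*Q - 23*b (s(Q, b) = -23*b + (-60 - 291*Q) = -60 - 291*Q - 23*b)
1/s(Z, R(j(-3))*(-17)) = 1/(-60 - 291*387 - 23*(-5*(-3))*(-17)) = 1/(-60 - 112617 - 345*(-17)) = 1/(-60 - 112617 - 23*(-255)) = 1/(-60 - 112617 + 5865) = 1/(-106812) = -1/106812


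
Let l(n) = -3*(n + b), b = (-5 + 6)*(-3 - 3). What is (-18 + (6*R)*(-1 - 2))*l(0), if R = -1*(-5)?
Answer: -1944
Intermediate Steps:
b = -6 (b = 1*(-6) = -6)
R = 5
l(n) = 18 - 3*n (l(n) = -3*(n - 6) = -3*(-6 + n) = 18 - 3*n)
(-18 + (6*R)*(-1 - 2))*l(0) = (-18 + (6*5)*(-1 - 2))*(18 - 3*0) = (-18 + 30*(-3))*(18 + 0) = (-18 - 90)*18 = -108*18 = -1944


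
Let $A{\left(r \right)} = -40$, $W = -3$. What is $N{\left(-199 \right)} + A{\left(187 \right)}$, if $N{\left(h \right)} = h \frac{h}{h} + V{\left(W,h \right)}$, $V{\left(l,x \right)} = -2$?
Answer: $-241$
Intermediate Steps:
$N{\left(h \right)} = -2 + h$ ($N{\left(h \right)} = h \frac{h}{h} - 2 = h 1 - 2 = h - 2 = -2 + h$)
$N{\left(-199 \right)} + A{\left(187 \right)} = \left(-2 - 199\right) - 40 = -201 - 40 = -241$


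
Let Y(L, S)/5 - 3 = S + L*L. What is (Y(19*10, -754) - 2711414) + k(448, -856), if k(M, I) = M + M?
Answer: -2533773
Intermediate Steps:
Y(L, S) = 15 + 5*S + 5*L² (Y(L, S) = 15 + 5*(S + L*L) = 15 + 5*(S + L²) = 15 + (5*S + 5*L²) = 15 + 5*S + 5*L²)
k(M, I) = 2*M
(Y(19*10, -754) - 2711414) + k(448, -856) = ((15 + 5*(-754) + 5*(19*10)²) - 2711414) + 2*448 = ((15 - 3770 + 5*190²) - 2711414) + 896 = ((15 - 3770 + 5*36100) - 2711414) + 896 = ((15 - 3770 + 180500) - 2711414) + 896 = (176745 - 2711414) + 896 = -2534669 + 896 = -2533773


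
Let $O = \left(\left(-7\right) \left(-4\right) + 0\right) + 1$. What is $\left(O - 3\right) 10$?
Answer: $260$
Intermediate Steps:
$O = 29$ ($O = \left(28 + 0\right) + 1 = 28 + 1 = 29$)
$\left(O - 3\right) 10 = \left(29 - 3\right) 10 = 26 \cdot 10 = 260$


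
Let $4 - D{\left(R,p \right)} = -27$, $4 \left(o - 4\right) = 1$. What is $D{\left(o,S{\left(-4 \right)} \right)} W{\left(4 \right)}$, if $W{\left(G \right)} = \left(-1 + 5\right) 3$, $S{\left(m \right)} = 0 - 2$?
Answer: $372$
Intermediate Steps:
$o = \frac{17}{4}$ ($o = 4 + \frac{1}{4} \cdot 1 = 4 + \frac{1}{4} = \frac{17}{4} \approx 4.25$)
$S{\left(m \right)} = -2$ ($S{\left(m \right)} = 0 - 2 = -2$)
$D{\left(R,p \right)} = 31$ ($D{\left(R,p \right)} = 4 - -27 = 4 + 27 = 31$)
$W{\left(G \right)} = 12$ ($W{\left(G \right)} = 4 \cdot 3 = 12$)
$D{\left(o,S{\left(-4 \right)} \right)} W{\left(4 \right)} = 31 \cdot 12 = 372$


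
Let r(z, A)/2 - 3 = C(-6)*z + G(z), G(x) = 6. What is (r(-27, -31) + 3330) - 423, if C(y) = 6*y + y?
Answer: 5193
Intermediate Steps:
C(y) = 7*y
r(z, A) = 18 - 84*z (r(z, A) = 6 + 2*((7*(-6))*z + 6) = 6 + 2*(-42*z + 6) = 6 + 2*(6 - 42*z) = 6 + (12 - 84*z) = 18 - 84*z)
(r(-27, -31) + 3330) - 423 = ((18 - 84*(-27)) + 3330) - 423 = ((18 + 2268) + 3330) - 423 = (2286 + 3330) - 423 = 5616 - 423 = 5193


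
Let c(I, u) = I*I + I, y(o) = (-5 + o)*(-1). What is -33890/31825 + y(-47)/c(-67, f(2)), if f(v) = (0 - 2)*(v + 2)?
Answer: -221204/210045 ≈ -1.0531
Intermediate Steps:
y(o) = 5 - o
f(v) = -4 - 2*v (f(v) = -2*(2 + v) = -4 - 2*v)
c(I, u) = I + I**2 (c(I, u) = I**2 + I = I + I**2)
-33890/31825 + y(-47)/c(-67, f(2)) = -33890/31825 + (5 - 1*(-47))/((-67*(1 - 67))) = -33890*1/31825 + (5 + 47)/((-67*(-66))) = -6778/6365 + 52/4422 = -6778/6365 + 52*(1/4422) = -6778/6365 + 26/2211 = -221204/210045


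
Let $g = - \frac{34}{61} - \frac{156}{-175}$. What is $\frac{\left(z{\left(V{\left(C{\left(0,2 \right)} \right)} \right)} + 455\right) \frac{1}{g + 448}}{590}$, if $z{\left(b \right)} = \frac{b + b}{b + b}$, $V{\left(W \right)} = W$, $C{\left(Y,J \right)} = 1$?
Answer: $\frac{81130}{47061999} \approx 0.0017239$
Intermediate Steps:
$g = \frac{3566}{10675}$ ($g = \left(-34\right) \frac{1}{61} - - \frac{156}{175} = - \frac{34}{61} + \frac{156}{175} = \frac{3566}{10675} \approx 0.33405$)
$z{\left(b \right)} = 1$ ($z{\left(b \right)} = \frac{2 b}{2 b} = 2 b \frac{1}{2 b} = 1$)
$\frac{\left(z{\left(V{\left(C{\left(0,2 \right)} \right)} \right)} + 455\right) \frac{1}{g + 448}}{590} = \frac{\left(1 + 455\right) \frac{1}{\frac{3566}{10675} + 448}}{590} = \frac{456}{\frac{4785966}{10675}} \cdot \frac{1}{590} = 456 \cdot \frac{10675}{4785966} \cdot \frac{1}{590} = \frac{811300}{797661} \cdot \frac{1}{590} = \frac{81130}{47061999}$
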